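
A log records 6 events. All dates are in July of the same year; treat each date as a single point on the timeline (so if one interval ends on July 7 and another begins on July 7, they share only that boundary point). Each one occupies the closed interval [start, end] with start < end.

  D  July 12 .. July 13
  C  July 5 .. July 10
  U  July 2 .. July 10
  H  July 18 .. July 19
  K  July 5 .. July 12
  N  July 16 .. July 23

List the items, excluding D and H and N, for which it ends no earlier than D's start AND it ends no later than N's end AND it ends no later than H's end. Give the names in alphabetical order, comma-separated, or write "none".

Conditions: its end is no earlier than D's start (X.end >= July 12) AND its end is no later than N's end (X.end <= July 23) AND its end is no later than H's end (X.end <= July 19).
C: end July 10 >= July 12? ✗; end July 10 <= July 23? ✓; end July 10 <= July 19? ✓ → no.
K: end July 12 >= July 12? ✓; end July 12 <= July 23? ✓; end July 12 <= July 19? ✓ → yes.
U: end July 10 >= July 12? ✗; end July 10 <= July 23? ✓; end July 10 <= July 19? ✓ → no.
Result: K.

K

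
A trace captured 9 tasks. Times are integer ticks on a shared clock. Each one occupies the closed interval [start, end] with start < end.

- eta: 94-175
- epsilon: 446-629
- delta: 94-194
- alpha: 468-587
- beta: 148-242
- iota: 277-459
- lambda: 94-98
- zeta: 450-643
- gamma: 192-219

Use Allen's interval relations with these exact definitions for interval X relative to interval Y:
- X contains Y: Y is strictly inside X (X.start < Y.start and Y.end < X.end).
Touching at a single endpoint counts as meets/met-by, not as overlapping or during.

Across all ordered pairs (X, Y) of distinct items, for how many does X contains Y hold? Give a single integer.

3

Checking all 72 ordered pairs for relation 'contains'; matching pairs in alphabetical order:
(beta, gamma): beta contains gamma ✓
(epsilon, alpha): epsilon contains alpha ✓
(zeta, alpha): zeta contains alpha ✓
Count: 3.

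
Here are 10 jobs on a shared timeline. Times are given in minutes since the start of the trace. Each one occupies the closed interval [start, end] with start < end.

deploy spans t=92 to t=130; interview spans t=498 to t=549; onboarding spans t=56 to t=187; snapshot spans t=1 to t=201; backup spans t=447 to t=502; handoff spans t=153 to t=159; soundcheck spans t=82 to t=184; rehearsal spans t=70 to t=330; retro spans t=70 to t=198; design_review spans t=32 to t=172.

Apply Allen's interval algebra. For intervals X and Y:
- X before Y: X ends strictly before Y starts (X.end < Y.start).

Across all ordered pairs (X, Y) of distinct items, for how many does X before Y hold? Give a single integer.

17

Checking all 90 ordered pairs for relation 'before'; matching pairs in alphabetical order:
(deploy, backup): deploy before backup ✓
(deploy, handoff): deploy before handoff ✓
(deploy, interview): deploy before interview ✓
(design_review, backup): design_review before backup ✓
(design_review, interview): design_review before interview ✓
(handoff, backup): handoff before backup ✓
(handoff, interview): handoff before interview ✓
(onboarding, backup): onboarding before backup ✓
(onboarding, interview): onboarding before interview ✓
(rehearsal, backup): rehearsal before backup ✓
(rehearsal, interview): rehearsal before interview ✓
(retro, backup): retro before backup ✓
(retro, interview): retro before interview ✓
(snapshot, backup): snapshot before backup ✓
(snapshot, interview): snapshot before interview ✓
(soundcheck, backup): soundcheck before backup ✓
(soundcheck, interview): soundcheck before interview ✓
Count: 17.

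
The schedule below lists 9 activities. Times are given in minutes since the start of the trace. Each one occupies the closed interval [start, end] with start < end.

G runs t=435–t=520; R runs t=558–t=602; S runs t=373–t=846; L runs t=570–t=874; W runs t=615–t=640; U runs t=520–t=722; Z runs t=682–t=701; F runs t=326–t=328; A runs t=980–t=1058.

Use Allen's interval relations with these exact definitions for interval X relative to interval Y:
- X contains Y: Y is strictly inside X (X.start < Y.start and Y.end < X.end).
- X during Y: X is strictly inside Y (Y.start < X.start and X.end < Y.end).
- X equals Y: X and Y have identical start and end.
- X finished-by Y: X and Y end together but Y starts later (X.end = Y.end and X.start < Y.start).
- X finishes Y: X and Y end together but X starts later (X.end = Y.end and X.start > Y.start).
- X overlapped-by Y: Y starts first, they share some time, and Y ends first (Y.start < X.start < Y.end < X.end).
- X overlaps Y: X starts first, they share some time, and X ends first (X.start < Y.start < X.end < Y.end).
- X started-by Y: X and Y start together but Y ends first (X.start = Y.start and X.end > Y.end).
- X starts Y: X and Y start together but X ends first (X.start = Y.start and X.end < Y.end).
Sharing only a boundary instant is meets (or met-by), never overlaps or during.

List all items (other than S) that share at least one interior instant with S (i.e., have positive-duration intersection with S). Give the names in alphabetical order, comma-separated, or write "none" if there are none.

Target S = [t=373, t=846].
A [t=980, t=1058] → after → no.
F [t=326, t=328] → before → no.
G [t=435, t=520] → during → yes.
L [t=570, t=874] → overlapped-by → yes.
R [t=558, t=602] → during → yes.
U [t=520, t=722] → during → yes.
W [t=615, t=640] → during → yes.
Z [t=682, t=701] → during → yes.
Result: G, L, R, U, W, Z.

G, L, R, U, W, Z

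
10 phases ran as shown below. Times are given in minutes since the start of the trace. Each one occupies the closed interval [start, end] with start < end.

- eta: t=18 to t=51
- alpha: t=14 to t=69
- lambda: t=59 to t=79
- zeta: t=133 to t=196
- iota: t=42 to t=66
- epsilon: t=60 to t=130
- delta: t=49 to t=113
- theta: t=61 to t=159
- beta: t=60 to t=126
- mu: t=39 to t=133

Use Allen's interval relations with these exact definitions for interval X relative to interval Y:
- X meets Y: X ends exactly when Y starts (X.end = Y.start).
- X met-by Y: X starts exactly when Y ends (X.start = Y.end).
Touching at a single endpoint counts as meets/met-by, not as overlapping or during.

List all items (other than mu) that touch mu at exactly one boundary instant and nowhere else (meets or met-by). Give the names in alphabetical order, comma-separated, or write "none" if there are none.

zeta

Target mu = [t=39, t=133].
alpha [t=14, t=69] → overlaps → no.
beta [t=60, t=126] → during → no.
delta [t=49, t=113] → during → no.
epsilon [t=60, t=130] → during → no.
eta [t=18, t=51] → overlaps → no.
iota [t=42, t=66] → during → no.
lambda [t=59, t=79] → during → no.
theta [t=61, t=159] → overlapped-by → no.
zeta [t=133, t=196] → met-by → yes.
Result: zeta.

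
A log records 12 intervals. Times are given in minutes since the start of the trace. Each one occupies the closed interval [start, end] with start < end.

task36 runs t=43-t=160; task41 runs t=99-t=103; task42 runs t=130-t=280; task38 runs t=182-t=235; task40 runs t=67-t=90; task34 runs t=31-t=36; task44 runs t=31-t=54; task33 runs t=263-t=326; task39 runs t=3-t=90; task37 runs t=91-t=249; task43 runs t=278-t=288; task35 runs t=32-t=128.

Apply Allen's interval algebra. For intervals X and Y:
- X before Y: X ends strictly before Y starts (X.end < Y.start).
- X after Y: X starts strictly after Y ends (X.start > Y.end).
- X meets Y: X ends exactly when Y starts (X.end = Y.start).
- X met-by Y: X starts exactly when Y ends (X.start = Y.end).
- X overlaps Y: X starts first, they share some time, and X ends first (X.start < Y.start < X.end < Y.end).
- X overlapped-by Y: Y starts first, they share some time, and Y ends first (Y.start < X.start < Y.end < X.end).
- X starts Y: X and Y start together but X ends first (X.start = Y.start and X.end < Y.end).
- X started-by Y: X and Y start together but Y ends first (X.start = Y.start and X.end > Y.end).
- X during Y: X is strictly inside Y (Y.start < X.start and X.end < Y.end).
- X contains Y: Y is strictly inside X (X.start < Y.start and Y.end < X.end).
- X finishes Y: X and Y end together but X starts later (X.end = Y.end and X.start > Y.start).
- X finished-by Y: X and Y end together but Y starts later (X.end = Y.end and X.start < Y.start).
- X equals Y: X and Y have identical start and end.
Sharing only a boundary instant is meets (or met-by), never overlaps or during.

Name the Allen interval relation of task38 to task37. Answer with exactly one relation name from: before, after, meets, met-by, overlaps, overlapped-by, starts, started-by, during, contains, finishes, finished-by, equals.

during

task38 = [t=182, t=235]; task37 = [t=91, t=249].
Compare endpoints: task38.start > task37.start, task38.start < task37.end, task38.end > task37.start, task38.end < task37.end.
That pattern is 'during'.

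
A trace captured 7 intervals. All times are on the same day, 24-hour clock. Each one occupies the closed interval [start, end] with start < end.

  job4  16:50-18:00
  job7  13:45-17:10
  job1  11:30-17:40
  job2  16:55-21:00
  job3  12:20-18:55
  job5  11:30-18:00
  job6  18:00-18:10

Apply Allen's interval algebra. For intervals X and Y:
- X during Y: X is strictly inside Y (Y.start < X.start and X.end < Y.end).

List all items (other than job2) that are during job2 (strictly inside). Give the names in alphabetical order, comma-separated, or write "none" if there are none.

job6

Target job2 = [16:55, 21:00].
job1 [11:30, 17:40] → overlaps → no.
job3 [12:20, 18:55] → overlaps → no.
job4 [16:50, 18:00] → overlaps → no.
job5 [11:30, 18:00] → overlaps → no.
job6 [18:00, 18:10] → during → yes.
job7 [13:45, 17:10] → overlaps → no.
Result: job6.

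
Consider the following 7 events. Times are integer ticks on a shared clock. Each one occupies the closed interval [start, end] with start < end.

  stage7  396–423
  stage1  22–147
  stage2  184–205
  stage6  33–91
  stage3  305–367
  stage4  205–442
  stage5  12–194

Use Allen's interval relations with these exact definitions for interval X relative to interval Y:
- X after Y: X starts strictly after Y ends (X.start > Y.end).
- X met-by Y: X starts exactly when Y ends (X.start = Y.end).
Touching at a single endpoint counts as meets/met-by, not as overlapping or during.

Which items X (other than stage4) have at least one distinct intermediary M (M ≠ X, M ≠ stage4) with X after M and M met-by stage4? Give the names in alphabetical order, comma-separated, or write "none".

Target stage4 = [205, 442].
Intermediaries M with M met-by stage4: none.
Union: none.

none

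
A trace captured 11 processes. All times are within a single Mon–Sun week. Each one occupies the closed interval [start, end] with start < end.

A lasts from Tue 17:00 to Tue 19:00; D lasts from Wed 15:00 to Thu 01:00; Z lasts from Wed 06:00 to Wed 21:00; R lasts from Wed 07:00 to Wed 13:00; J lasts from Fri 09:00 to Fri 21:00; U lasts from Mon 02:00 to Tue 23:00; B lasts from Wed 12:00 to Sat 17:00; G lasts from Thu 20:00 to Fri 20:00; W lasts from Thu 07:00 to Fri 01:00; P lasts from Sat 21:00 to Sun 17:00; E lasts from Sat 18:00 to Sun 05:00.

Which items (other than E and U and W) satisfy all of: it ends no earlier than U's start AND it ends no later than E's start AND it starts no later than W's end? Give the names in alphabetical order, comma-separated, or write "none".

Conditions: its end is no earlier than U's start (X.end >= Mon 02:00) AND its end is no later than E's start (X.end <= Sat 18:00) AND its start is no later than W's end (X.start <= Fri 01:00).
A: end Tue 19:00 >= Mon 02:00? ✓; end Tue 19:00 <= Sat 18:00? ✓; start Tue 17:00 <= Fri 01:00? ✓ → yes.
B: end Sat 17:00 >= Mon 02:00? ✓; end Sat 17:00 <= Sat 18:00? ✓; start Wed 12:00 <= Fri 01:00? ✓ → yes.
D: end Thu 01:00 >= Mon 02:00? ✓; end Thu 01:00 <= Sat 18:00? ✓; start Wed 15:00 <= Fri 01:00? ✓ → yes.
G: end Fri 20:00 >= Mon 02:00? ✓; end Fri 20:00 <= Sat 18:00? ✓; start Thu 20:00 <= Fri 01:00? ✓ → yes.
J: end Fri 21:00 >= Mon 02:00? ✓; end Fri 21:00 <= Sat 18:00? ✓; start Fri 09:00 <= Fri 01:00? ✗ → no.
P: end Sun 17:00 >= Mon 02:00? ✓; end Sun 17:00 <= Sat 18:00? ✗; start Sat 21:00 <= Fri 01:00? ✗ → no.
R: end Wed 13:00 >= Mon 02:00? ✓; end Wed 13:00 <= Sat 18:00? ✓; start Wed 07:00 <= Fri 01:00? ✓ → yes.
Z: end Wed 21:00 >= Mon 02:00? ✓; end Wed 21:00 <= Sat 18:00? ✓; start Wed 06:00 <= Fri 01:00? ✓ → yes.
Result: A, B, D, G, R, Z.

A, B, D, G, R, Z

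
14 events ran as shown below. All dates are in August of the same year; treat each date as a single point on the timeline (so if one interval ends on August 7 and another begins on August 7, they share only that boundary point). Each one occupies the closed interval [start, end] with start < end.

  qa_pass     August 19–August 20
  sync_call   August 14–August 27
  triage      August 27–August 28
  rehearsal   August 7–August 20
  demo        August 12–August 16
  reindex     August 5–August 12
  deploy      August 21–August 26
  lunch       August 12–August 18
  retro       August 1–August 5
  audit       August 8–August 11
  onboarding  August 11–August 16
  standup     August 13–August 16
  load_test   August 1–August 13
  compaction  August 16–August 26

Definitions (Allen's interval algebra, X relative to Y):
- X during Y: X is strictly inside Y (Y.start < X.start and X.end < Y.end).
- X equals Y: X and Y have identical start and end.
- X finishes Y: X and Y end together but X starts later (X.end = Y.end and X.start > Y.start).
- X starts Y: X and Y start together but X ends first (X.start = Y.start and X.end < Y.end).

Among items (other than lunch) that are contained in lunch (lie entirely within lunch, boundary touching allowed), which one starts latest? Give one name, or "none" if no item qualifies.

Target lunch = [August 12, August 18].
audit [August 8, August 11] → before → excluded.
compaction [August 16, August 26] → overlapped-by → excluded.
demo [August 12, August 16] → starts → candidate.
deploy [August 21, August 26] → after → excluded.
load_test [August 1, August 13] → overlaps → excluded.
onboarding [August 11, August 16] → overlaps → excluded.
qa_pass [August 19, August 20] → after → excluded.
rehearsal [August 7, August 20] → contains → excluded.
reindex [August 5, August 12] → meets → excluded.
retro [August 1, August 5] → before → excluded.
standup [August 13, August 16] → during → candidate.
sync_call [August 14, August 27] → overlapped-by → excluded.
triage [August 27, August 28] → after → excluded.
Among candidates, latest start is August 13 → standup.

standup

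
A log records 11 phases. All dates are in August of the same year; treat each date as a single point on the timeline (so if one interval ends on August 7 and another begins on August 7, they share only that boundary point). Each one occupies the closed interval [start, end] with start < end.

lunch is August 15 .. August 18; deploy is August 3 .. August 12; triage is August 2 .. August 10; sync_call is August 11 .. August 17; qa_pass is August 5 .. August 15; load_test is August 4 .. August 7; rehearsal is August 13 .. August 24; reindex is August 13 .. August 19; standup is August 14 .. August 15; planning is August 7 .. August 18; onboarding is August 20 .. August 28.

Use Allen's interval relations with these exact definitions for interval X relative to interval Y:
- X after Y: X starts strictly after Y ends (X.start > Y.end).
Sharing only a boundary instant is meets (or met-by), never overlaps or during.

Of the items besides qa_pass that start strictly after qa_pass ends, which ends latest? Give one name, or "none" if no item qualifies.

onboarding

Target qa_pass = [August 5, August 15].
deploy [August 3, August 12] → overlaps → excluded.
load_test [August 4, August 7] → overlaps → excluded.
lunch [August 15, August 18] → met-by → excluded.
onboarding [August 20, August 28] → after → candidate.
planning [August 7, August 18] → overlapped-by → excluded.
rehearsal [August 13, August 24] → overlapped-by → excluded.
reindex [August 13, August 19] → overlapped-by → excluded.
standup [August 14, August 15] → finishes → excluded.
sync_call [August 11, August 17] → overlapped-by → excluded.
triage [August 2, August 10] → overlaps → excluded.
Among candidates, latest end is August 28 → onboarding.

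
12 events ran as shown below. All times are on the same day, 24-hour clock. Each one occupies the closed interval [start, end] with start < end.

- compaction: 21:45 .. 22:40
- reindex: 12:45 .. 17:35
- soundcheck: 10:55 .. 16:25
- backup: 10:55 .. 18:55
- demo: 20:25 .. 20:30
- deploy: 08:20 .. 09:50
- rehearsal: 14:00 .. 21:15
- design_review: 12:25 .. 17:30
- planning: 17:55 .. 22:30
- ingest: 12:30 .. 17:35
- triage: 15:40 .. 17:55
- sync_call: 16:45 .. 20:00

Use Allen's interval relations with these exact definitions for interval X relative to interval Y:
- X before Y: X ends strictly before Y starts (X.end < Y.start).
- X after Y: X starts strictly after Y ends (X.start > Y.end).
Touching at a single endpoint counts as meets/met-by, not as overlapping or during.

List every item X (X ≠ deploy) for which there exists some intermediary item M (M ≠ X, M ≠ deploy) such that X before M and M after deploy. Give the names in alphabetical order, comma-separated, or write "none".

backup, demo, design_review, ingest, rehearsal, reindex, soundcheck, sync_call, triage

Target deploy = [08:20, 09:50].
Intermediaries M with M after deploy: backup, compaction, demo, design_review, ingest, planning, rehearsal, reindex, soundcheck, sync_call, triage.
Via backup — items with X before backup: none.
Via compaction — items with X before compaction: backup, demo, design_review, ingest, rehearsal, reindex, soundcheck, sync_call, triage.
Via demo — items with X before demo: backup, design_review, ingest, reindex, soundcheck, sync_call, triage.
Via design_review — items with X before design_review: none.
Via ingest — items with X before ingest: none.
Via planning — items with X before planning: design_review, ingest, reindex, soundcheck.
Via rehearsal — items with X before rehearsal: none.
Via reindex — items with X before reindex: none.
Via soundcheck — items with X before soundcheck: none.
Via sync_call — items with X before sync_call: soundcheck.
Via triage — items with X before triage: none.
Union: backup, demo, design_review, ingest, rehearsal, reindex, soundcheck, sync_call, triage.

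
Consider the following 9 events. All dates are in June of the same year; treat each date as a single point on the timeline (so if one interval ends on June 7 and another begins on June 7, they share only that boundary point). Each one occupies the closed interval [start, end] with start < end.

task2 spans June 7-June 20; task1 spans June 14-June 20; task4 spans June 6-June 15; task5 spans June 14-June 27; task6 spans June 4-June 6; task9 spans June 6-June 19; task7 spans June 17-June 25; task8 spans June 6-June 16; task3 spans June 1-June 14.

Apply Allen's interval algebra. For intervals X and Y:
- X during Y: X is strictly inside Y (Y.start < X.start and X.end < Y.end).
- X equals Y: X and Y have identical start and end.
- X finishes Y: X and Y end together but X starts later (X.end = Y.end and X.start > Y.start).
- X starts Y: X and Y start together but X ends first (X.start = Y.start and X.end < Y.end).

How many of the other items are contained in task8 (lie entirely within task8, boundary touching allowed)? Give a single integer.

1

Target task8 = [June 6, June 16].
task1 [June 14, June 20] → overlapped-by → no.
task2 [June 7, June 20] → overlapped-by → no.
task3 [June 1, June 14] → overlaps → no.
task4 [June 6, June 15] → starts → counts.
task5 [June 14, June 27] → overlapped-by → no.
task6 [June 4, June 6] → meets → no.
task7 [June 17, June 25] → after → no.
task9 [June 6, June 19] → started-by → no.
Total: 1.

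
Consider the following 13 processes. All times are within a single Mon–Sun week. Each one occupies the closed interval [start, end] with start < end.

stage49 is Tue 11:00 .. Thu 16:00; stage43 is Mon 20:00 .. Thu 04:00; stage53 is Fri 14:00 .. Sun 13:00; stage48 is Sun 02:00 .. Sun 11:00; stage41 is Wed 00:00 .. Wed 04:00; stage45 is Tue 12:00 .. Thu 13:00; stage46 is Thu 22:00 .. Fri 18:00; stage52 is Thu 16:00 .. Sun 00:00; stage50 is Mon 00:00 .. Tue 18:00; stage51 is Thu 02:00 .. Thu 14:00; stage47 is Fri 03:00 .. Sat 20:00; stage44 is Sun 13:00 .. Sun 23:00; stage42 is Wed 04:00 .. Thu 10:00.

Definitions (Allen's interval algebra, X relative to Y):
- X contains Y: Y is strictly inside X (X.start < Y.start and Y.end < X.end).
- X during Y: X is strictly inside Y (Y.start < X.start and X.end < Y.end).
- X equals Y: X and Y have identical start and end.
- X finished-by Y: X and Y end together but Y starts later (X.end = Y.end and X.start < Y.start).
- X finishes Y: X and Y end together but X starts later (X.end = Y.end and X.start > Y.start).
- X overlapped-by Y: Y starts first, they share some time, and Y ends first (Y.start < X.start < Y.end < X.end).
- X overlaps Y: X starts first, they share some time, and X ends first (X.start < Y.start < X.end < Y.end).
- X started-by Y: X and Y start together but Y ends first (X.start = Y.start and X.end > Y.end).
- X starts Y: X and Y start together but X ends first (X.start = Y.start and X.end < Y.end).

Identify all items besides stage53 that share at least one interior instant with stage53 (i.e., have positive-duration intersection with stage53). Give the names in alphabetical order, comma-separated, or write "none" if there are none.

stage46, stage47, stage48, stage52

Target stage53 = [Fri 14:00, Sun 13:00].
stage41 [Wed 00:00, Wed 04:00] → before → no.
stage42 [Wed 04:00, Thu 10:00] → before → no.
stage43 [Mon 20:00, Thu 04:00] → before → no.
stage44 [Sun 13:00, Sun 23:00] → met-by → no.
stage45 [Tue 12:00, Thu 13:00] → before → no.
stage46 [Thu 22:00, Fri 18:00] → overlaps → yes.
stage47 [Fri 03:00, Sat 20:00] → overlaps → yes.
stage48 [Sun 02:00, Sun 11:00] → during → yes.
stage49 [Tue 11:00, Thu 16:00] → before → no.
stage50 [Mon 00:00, Tue 18:00] → before → no.
stage51 [Thu 02:00, Thu 14:00] → before → no.
stage52 [Thu 16:00, Sun 00:00] → overlaps → yes.
Result: stage46, stage47, stage48, stage52.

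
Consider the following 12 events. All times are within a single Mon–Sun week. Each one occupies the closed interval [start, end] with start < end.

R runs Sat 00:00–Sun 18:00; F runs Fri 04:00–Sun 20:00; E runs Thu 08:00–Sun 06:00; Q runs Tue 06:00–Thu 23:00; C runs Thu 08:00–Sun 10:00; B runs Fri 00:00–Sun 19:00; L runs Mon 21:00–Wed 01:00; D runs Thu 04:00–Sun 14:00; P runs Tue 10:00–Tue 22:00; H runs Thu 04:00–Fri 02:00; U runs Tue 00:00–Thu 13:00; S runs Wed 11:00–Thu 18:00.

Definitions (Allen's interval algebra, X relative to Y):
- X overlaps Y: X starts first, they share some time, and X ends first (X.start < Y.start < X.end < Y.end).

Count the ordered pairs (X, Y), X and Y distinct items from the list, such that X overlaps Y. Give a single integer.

29

Checking all 132 ordered pairs for relation 'overlaps'; matching pairs in alphabetical order:
(B, F): B overlaps F ✓
(C, B): C overlaps B ✓
(C, F): C overlaps F ✓
(C, R): C overlaps R ✓
(D, B): D overlaps B ✓
(D, F): D overlaps F ✓
(D, R): D overlaps R ✓
(E, B): E overlaps B ✓
(E, F): E overlaps F ✓
(E, R): E overlaps R ✓
(H, B): H overlaps B ✓
(H, C): H overlaps C ✓
(H, E): H overlaps E ✓
(L, Q): L overlaps Q ✓
(L, U): L overlaps U ✓
(Q, C): Q overlaps C ✓
(Q, D): Q overlaps D ✓
(Q, E): Q overlaps E ✓
(Q, H): Q overlaps H ✓
(S, C): S overlaps C ✓
(S, D): S overlaps D ✓
(S, E): S overlaps E ✓
(S, H): S overlaps H ✓
(U, C): U overlaps C ✓
... plus 5 further pairs not listed.
Count: 29.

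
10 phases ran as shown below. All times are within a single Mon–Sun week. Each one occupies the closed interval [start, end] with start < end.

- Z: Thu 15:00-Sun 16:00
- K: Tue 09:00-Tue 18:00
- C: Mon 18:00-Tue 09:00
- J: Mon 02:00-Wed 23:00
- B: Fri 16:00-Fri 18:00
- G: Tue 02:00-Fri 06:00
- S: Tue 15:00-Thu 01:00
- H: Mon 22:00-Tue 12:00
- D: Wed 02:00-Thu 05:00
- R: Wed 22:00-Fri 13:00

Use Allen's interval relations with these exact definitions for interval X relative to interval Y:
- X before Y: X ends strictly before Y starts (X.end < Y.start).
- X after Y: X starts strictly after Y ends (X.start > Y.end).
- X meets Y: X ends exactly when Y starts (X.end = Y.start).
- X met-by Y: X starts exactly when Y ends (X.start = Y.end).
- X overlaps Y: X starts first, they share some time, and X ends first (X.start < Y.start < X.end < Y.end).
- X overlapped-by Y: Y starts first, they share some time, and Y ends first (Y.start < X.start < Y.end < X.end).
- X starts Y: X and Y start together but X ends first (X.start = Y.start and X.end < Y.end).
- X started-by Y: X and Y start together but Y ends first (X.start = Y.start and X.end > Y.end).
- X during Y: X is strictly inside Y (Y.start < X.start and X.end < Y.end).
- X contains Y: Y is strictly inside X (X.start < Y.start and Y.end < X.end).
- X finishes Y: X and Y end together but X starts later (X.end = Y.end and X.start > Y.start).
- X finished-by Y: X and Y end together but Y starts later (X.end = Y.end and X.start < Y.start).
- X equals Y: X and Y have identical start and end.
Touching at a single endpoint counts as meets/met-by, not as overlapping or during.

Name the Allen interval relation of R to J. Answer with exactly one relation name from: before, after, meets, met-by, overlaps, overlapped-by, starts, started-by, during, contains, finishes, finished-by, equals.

R = [Wed 22:00, Fri 13:00]; J = [Mon 02:00, Wed 23:00].
Compare endpoints: R.start > J.start, R.start < J.end, R.end > J.start, R.end > J.end.
That pattern is 'overlapped-by'.

overlapped-by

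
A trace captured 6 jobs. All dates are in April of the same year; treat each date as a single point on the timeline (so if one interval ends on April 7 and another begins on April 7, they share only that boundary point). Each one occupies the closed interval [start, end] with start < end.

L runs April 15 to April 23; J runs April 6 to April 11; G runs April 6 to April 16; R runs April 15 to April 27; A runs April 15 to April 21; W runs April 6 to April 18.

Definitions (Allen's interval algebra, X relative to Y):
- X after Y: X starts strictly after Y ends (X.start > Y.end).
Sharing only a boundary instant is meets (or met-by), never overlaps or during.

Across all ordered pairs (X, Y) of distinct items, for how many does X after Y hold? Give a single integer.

3

Checking all 30 ordered pairs for relation 'after'; matching pairs in alphabetical order:
(A, J): A after J ✓
(L, J): L after J ✓
(R, J): R after J ✓
Count: 3.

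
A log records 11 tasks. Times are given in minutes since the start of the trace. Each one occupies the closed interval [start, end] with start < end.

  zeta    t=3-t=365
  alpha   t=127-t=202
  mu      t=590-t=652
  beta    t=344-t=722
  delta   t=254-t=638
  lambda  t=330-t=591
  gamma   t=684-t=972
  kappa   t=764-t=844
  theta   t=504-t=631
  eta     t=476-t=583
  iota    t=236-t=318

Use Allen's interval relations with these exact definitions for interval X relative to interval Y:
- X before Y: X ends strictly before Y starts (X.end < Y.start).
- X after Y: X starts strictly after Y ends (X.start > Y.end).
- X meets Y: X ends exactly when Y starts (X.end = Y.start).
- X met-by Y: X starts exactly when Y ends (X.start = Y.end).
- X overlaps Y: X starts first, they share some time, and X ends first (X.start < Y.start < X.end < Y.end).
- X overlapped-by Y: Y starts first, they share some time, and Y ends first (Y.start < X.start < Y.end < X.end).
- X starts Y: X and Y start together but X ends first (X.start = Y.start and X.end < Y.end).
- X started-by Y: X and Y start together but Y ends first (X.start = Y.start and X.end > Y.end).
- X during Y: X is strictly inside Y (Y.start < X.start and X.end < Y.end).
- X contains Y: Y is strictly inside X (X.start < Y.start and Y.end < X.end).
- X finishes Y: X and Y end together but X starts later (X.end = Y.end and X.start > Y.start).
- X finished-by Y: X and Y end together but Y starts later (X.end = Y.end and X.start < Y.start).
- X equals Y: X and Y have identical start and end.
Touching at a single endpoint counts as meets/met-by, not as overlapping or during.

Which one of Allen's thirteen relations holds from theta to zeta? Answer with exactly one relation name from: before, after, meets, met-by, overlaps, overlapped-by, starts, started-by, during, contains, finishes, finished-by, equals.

theta = [t=504, t=631]; zeta = [t=3, t=365].
Compare endpoints: theta.start > zeta.start, theta.start > zeta.end, theta.end > zeta.start, theta.end > zeta.end.
That pattern is 'after'.

after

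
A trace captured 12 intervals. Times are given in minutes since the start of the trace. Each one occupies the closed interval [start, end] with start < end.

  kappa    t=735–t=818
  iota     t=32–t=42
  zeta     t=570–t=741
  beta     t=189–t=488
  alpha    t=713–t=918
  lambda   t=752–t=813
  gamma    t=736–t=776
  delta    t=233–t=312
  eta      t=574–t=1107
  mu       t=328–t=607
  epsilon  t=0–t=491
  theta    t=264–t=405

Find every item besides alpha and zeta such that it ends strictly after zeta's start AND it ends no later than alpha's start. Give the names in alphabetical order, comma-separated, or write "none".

mu

Conditions: its end is strictly after zeta's start (X.end > t=570) AND its end is no later than alpha's start (X.end <= t=713).
beta: end t=488 > t=570? ✗; end t=488 <= t=713? ✓ → no.
delta: end t=312 > t=570? ✗; end t=312 <= t=713? ✓ → no.
epsilon: end t=491 > t=570? ✗; end t=491 <= t=713? ✓ → no.
eta: end t=1107 > t=570? ✓; end t=1107 <= t=713? ✗ → no.
gamma: end t=776 > t=570? ✓; end t=776 <= t=713? ✗ → no.
iota: end t=42 > t=570? ✗; end t=42 <= t=713? ✓ → no.
kappa: end t=818 > t=570? ✓; end t=818 <= t=713? ✗ → no.
lambda: end t=813 > t=570? ✓; end t=813 <= t=713? ✗ → no.
mu: end t=607 > t=570? ✓; end t=607 <= t=713? ✓ → yes.
theta: end t=405 > t=570? ✗; end t=405 <= t=713? ✓ → no.
Result: mu.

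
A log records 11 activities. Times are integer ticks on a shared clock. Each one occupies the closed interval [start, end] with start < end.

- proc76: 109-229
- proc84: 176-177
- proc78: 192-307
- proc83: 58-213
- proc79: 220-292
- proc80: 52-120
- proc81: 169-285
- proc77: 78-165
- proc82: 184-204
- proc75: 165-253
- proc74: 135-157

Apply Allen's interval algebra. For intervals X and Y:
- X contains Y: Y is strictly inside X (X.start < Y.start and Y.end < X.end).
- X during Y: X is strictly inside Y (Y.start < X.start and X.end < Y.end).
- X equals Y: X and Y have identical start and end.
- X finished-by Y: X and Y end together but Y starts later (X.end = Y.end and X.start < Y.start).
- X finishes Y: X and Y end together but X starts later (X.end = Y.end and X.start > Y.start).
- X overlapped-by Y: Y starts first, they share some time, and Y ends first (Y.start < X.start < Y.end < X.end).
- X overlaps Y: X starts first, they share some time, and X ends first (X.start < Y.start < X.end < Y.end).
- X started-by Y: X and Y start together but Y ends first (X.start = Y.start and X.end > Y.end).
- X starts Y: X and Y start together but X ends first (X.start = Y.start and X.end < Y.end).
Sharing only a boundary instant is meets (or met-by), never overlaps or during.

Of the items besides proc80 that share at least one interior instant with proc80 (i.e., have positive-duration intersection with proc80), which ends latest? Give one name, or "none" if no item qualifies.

Target proc80 = [52, 120].
proc74 [135, 157] → after → excluded.
proc75 [165, 253] → after → excluded.
proc76 [109, 229] → overlapped-by → candidate.
proc77 [78, 165] → overlapped-by → candidate.
proc78 [192, 307] → after → excluded.
proc79 [220, 292] → after → excluded.
proc81 [169, 285] → after → excluded.
proc82 [184, 204] → after → excluded.
proc83 [58, 213] → overlapped-by → candidate.
proc84 [176, 177] → after → excluded.
Among candidates, latest end is 229 → proc76.

proc76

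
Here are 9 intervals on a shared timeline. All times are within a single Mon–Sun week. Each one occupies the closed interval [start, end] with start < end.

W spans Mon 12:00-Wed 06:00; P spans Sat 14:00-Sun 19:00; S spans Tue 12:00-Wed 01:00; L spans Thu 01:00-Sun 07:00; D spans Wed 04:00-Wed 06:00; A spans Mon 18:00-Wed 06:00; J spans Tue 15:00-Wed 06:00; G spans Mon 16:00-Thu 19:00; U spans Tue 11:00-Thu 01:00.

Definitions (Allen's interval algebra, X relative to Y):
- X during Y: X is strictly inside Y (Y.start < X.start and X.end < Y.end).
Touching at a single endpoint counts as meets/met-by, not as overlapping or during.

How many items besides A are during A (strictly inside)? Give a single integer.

1

Target A = [Mon 18:00, Wed 06:00].
D [Wed 04:00, Wed 06:00] → finishes → no.
G [Mon 16:00, Thu 19:00] → contains → no.
J [Tue 15:00, Wed 06:00] → finishes → no.
L [Thu 01:00, Sun 07:00] → after → no.
P [Sat 14:00, Sun 19:00] → after → no.
S [Tue 12:00, Wed 01:00] → during → counts.
U [Tue 11:00, Thu 01:00] → overlapped-by → no.
W [Mon 12:00, Wed 06:00] → finished-by → no.
Total: 1.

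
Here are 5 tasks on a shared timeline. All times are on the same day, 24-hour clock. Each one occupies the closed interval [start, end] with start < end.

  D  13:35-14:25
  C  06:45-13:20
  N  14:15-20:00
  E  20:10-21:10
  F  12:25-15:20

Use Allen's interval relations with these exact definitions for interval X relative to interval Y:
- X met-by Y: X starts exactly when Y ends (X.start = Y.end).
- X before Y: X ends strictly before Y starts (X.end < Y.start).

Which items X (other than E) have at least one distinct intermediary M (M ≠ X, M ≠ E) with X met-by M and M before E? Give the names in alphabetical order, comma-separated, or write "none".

none

Target E = [20:10, 21:10].
Intermediaries M with M before E: C, D, F, N.
Via C — items with X met-by C: none.
Via D — items with X met-by D: none.
Via F — items with X met-by F: none.
Via N — items with X met-by N: none.
Union: none.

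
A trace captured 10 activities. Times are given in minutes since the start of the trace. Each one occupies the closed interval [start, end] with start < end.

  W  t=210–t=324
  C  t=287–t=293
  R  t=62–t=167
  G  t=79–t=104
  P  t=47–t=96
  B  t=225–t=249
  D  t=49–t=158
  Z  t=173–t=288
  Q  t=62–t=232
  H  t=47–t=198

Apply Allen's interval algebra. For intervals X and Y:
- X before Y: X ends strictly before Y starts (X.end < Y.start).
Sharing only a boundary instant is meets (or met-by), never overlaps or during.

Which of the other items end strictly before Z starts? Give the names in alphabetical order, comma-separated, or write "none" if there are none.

Target Z = [t=173, t=288].
B [t=225, t=249] → during → no.
C [t=287, t=293] → overlapped-by → no.
D [t=49, t=158] → before → yes.
G [t=79, t=104] → before → yes.
H [t=47, t=198] → overlaps → no.
P [t=47, t=96] → before → yes.
Q [t=62, t=232] → overlaps → no.
R [t=62, t=167] → before → yes.
W [t=210, t=324] → overlapped-by → no.
Result: D, G, P, R.

D, G, P, R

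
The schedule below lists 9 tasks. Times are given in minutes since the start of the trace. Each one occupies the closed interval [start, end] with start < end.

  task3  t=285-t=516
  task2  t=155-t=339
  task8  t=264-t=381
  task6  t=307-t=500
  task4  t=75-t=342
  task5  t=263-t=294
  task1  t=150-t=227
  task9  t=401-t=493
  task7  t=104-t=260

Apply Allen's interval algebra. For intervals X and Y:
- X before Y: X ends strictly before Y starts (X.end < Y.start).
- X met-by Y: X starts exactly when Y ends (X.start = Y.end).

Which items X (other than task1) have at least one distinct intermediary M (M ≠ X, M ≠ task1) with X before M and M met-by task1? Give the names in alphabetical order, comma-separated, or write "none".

Target task1 = [t=150, t=227].
Intermediaries M with M met-by task1: none.
Union: none.

none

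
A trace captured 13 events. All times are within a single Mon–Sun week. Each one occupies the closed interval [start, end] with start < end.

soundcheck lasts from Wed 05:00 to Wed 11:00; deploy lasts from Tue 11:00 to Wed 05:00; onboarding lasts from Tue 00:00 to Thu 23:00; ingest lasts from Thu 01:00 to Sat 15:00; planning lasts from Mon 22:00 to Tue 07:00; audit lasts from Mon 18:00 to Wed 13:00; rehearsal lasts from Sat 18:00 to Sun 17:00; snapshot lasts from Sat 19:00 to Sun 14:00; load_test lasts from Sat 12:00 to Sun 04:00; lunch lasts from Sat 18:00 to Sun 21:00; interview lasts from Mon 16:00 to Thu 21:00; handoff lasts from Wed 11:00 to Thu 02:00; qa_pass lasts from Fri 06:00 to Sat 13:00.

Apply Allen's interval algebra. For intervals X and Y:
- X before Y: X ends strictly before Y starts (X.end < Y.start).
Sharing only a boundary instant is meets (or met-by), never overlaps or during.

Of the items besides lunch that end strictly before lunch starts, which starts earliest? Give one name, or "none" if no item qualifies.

Target lunch = [Sat 18:00, Sun 21:00].
audit [Mon 18:00, Wed 13:00] → before → candidate.
deploy [Tue 11:00, Wed 05:00] → before → candidate.
handoff [Wed 11:00, Thu 02:00] → before → candidate.
ingest [Thu 01:00, Sat 15:00] → before → candidate.
interview [Mon 16:00, Thu 21:00] → before → candidate.
load_test [Sat 12:00, Sun 04:00] → overlaps → excluded.
onboarding [Tue 00:00, Thu 23:00] → before → candidate.
planning [Mon 22:00, Tue 07:00] → before → candidate.
qa_pass [Fri 06:00, Sat 13:00] → before → candidate.
rehearsal [Sat 18:00, Sun 17:00] → starts → excluded.
snapshot [Sat 19:00, Sun 14:00] → during → excluded.
soundcheck [Wed 05:00, Wed 11:00] → before → candidate.
Among candidates, earliest start is Mon 16:00 → interview.

interview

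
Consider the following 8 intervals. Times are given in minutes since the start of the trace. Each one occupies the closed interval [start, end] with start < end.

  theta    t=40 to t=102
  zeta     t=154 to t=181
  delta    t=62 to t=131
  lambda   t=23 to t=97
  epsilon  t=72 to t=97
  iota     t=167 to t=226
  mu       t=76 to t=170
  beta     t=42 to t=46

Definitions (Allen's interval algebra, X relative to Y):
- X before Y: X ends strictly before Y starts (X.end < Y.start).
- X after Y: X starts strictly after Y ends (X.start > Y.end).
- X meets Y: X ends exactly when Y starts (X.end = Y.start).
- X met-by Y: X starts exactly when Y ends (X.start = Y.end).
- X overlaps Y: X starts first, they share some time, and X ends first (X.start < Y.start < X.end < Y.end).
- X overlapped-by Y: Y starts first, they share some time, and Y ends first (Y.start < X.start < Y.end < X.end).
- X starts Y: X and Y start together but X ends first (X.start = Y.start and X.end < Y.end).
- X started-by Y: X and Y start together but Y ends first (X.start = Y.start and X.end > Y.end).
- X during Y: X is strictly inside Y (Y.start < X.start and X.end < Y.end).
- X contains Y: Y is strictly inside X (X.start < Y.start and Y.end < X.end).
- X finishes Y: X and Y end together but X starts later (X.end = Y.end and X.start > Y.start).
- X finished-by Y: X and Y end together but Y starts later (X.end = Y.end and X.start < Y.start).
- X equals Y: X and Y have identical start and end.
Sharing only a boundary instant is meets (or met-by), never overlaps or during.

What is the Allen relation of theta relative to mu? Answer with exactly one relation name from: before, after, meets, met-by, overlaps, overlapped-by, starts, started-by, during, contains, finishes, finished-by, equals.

overlaps

theta = [t=40, t=102]; mu = [t=76, t=170].
Compare endpoints: theta.start < mu.start, theta.start < mu.end, theta.end > mu.start, theta.end < mu.end.
That pattern is 'overlaps'.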